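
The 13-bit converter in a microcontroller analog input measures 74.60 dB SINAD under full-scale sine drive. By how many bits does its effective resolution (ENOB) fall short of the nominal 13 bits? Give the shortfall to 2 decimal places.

0.90 bits

Effective bits = (74.60 − 1.76)/6.02 = 12.0997.
13 − 12.0997 = 0.90 bits below nominal.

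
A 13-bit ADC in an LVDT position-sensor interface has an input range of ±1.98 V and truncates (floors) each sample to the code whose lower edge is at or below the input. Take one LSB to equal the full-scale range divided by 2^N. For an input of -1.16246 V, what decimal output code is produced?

Range = 1.98 − (-1.98) = 3.96 V. LSB = 3.96 V / 2^13 ≈ 483.4 µV.
(V_in − V_min) × 2^13/range = (-1.16246 − (-1.98)) × 8192/3.96 = 1691.234.
Floor → code = 1691.

1691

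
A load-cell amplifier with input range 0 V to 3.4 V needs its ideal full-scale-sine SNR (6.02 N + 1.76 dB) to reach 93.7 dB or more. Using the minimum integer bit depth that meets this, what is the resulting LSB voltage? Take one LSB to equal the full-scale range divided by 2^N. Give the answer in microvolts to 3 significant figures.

Range is 3.4 V.
N ≥ (93.7 − 1.76)/6.02 = 15.272 → N_min = 16.
LSB = 3.4 V ÷ 2^16 = 3.4/65536 V = 51.9 µV.

51.9 µV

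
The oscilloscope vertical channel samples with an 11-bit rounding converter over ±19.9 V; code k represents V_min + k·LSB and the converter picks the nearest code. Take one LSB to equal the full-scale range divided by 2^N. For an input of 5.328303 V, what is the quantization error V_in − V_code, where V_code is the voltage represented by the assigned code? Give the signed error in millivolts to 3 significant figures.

+3.50 mV

The full-scale span is 19.9 − (-19.9) = 39.8 V. LSB = 39.8 V / 2^11 ≈ 19.43 mV.
(5.328303 − (-19.9)) / LSB = 25.228303 × 2048/39.8 = 1298.1800. Nearest integer: k = 1298.
V_code = -19.9 + (1298/2048) × 39.8 = 5.324804688 V.
e = 5.328303 − (5.324804688) = +3.50 mV.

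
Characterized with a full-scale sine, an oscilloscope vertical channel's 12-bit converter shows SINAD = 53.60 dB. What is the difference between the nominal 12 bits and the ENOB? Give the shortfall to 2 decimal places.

3.39 bits

N_eff = (53.60 − 1.76)/6.02 = 8.6113 bits.
Lost resolution: 12 − 8.6113 = 3.3887 bits.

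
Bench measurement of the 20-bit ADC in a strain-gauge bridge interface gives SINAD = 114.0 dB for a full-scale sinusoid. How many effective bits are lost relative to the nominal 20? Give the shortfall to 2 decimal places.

ENOB = (SINAD − 1.76)/6.02 = (114.0 − 1.76)/6.02 = 18.6445 bits.
Shortfall = 20 − 18.6445 = 1.3555 bits.

1.36 bits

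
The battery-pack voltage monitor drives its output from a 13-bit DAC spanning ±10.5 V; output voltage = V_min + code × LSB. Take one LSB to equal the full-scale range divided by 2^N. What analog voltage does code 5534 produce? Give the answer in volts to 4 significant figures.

Full-scale range = 10.5 V − (-10.5 V) = 21 V. LSB = 21 V / 2^13.
Output = V_min + (5534/8192) × range = -10.5 + 0.675537 × 21 V
      = -10.5 V + 14.1863 V = 3.68628 V.

3.686 V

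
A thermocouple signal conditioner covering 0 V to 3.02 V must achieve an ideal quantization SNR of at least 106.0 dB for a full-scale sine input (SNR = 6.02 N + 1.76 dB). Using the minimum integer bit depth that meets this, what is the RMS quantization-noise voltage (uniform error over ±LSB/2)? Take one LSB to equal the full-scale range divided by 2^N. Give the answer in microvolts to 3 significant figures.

3.33 µV

Span = 3.02 V.
6.02 N + 1.76 ≥ 106.0 gives N ≥ 17.316, so the minimum integer is 18.
One LSB is 3.02 V / 262144 = 11.520 µV.
σ_q = LSB/√12 = 11.520 µV/3.4641 = 3.33 µV.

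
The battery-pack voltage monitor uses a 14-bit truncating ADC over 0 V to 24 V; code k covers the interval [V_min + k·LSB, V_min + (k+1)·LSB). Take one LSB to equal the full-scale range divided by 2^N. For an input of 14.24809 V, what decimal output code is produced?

9726

Range is 24 V. LSB = 24 V / 2^14 ≈ 1.465 mV.
code = ⌊(V_in − V_min)/LSB⌋ = ⌊(V_in − V_min) × 2^14 / range⌋
     = ⌊(14.24809 − (0)) × 16384 / 24⌋ = ⌊14.24809 × 16384/24⌋
     = ⌊9726.696⌋ = 9726.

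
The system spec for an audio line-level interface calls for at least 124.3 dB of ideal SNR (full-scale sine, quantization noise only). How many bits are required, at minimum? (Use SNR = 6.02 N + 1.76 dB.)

21 bits

6.02 N + 1.76 ≥ 124.3 gives N ≥ 20.355, so the minimum integer is 21.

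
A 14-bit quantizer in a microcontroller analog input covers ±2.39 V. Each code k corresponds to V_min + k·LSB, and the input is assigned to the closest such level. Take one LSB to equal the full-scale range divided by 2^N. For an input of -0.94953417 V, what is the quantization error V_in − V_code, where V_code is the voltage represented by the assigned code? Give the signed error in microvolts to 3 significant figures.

+106 µV

Span: 2.39 V − (-2.39 V) = 4.78 V. LSB = 4.78 V / 2^14 ≈ 291.7 µV.
Position in LSBs: (-0.94953417 − (-2.39)) × 16384/4.78 = 4937.3624; rounding gives k = 4937.
Reconstructed level: -2.39 + 4937 × 4.78/16384 V = -0.94963989258 V.
e = -0.94953417 − (-0.94963989258) = +106 µV.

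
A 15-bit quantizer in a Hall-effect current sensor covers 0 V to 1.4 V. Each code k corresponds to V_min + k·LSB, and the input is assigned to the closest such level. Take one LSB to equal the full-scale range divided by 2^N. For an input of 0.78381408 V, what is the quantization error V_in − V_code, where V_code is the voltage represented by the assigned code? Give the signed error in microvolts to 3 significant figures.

−11.6 µV

V_FS = 1.4 V. LSB = 1.4 V / 2^15 ≈ 42.72 µV.
(0.78381408 − (0)) / LSB = 0.78381408 × 32768/1.4 = 18345.7284. Nearest integer: k = 18346.
V_code = V_min + k × range/2^15 = 0 + 18346 × 1.4/32768 = 0.78382568359 V.
V_in − V_code = 0.78381408 − (0.78382568359) = −11.6 µV.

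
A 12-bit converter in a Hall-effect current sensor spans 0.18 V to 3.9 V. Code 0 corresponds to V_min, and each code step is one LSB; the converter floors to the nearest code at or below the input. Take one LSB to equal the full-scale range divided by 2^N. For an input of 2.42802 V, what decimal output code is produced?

2475

The full-scale span is 3.9 − (0.18) = 3.72 V. LSB = 3.72 V / 2^12 ≈ 0.9082 mV.
V_in − V_min = 2.42802 − (0.18) = 2.24802 V.
Divide by LSB: 2.24802 × 4096/3.72 = 2475.2392.
Truncating gives code 2475.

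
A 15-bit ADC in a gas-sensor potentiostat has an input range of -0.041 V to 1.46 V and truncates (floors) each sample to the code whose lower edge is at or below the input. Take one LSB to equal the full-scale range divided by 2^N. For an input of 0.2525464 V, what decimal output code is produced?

6408

The full-scale span is 1.46 − (-0.041) = 1.501 V. LSB = 1.501 V / 2^15 ≈ 45.81 µV.
code = ⌊(V_in − V_min)/LSB⌋ = ⌊(V_in − V_min) × 2^15 / range⌋
     = ⌊(0.2525464 − (-0.041)) × 32768 / 1.501⌋ = ⌊0.2935464 × 32768/1.501⌋
     = ⌊6408.347⌋ = 6408.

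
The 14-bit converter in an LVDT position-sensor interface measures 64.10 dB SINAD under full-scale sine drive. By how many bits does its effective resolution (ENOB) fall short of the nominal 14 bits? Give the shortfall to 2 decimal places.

3.64 bits

Effective bits = (64.10 − 1.76)/6.02 = 10.3555.
Lost resolution: 14 − 10.3555 = 3.6445 bits.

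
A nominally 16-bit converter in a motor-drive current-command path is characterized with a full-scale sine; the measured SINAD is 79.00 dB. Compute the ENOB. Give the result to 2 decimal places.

ENOB = (SINAD − 1.76) / 6.02 = (79.00 − 1.76) / 6.02 = 77.24 / 6.02 = 12.8306.

12.83 bits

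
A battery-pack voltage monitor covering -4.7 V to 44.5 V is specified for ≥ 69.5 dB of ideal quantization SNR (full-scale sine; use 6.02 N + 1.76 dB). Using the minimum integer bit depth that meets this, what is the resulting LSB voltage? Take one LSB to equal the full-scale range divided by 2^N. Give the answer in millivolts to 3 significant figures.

The full-scale span is 44.5 − (-4.7) = 49.2 V.
6.02 N + 1.76 ≥ 69.5 gives N ≥ 11.252, so the minimum integer is 12.
Step size = 49.2/4096 V = 12.0 mV.

12.0 mV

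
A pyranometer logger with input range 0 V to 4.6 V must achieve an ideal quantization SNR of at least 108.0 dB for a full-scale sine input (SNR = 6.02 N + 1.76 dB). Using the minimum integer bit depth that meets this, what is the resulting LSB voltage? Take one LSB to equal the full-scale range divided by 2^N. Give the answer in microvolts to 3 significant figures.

17.5 µV

Span = 4.6 V.
N ≥ (108.0 − 1.76)/6.02 = 17.648 → N_min = 18.
LSB = 4.6 V ÷ 2^18 = 4.6/262144 V = 17.5 µV.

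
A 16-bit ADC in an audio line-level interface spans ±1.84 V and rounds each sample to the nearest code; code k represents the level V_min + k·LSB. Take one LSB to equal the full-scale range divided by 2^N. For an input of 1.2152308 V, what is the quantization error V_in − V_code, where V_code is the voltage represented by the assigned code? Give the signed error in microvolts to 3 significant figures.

−18.2 µV

Range = 1.84 − (-1.84) = 3.68 V. LSB = 3.68 V / 2^16 ≈ 56.15 µV.
(1.2152308 − (-1.84)) / LSB = 3.0552308 × 65536/3.68 = 54409.6755. Nearest integer: k = 54410.
V_code = -1.84 + (54410/65536) × 3.68 = 1.2152490234 V.
e = 1.2152308 − (1.2152490234) = −18.2 µV.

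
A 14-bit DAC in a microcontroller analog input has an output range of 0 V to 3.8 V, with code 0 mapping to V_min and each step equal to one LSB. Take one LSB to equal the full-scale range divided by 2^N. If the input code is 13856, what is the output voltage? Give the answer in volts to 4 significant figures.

3.214 V

Full-scale range = 3.8 V. LSB = 3.8 V / 2^14.
Output = V_min + (13856/16384) × range = 0 + 0.845703 × 3.8 V
      = 0 + 3.21367 = 3.21367 V.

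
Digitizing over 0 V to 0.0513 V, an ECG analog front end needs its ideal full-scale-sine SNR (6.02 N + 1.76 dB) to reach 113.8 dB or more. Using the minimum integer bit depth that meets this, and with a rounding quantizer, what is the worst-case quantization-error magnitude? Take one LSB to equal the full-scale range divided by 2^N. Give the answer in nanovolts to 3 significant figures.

Full-scale range = 0.0513 V.
6.02 N + 1.76 ≥ 113.8 gives N ≥ 18.611, so the minimum integer is 19.
Step size = 0.0513/524288 V = 97.847 nV.
|e|_max = LSB/2 = 48.9 nV.

48.9 nV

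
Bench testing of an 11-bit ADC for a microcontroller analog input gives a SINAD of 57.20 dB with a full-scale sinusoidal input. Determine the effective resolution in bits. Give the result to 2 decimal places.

ENOB = (57.20 − 1.76)/6.02 = 9.2093 bits.

9.21 bits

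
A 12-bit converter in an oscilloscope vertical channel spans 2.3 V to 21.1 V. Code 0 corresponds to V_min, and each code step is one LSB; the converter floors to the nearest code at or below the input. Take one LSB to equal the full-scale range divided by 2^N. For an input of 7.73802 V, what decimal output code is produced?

Full-scale range = 21.1 V − (2.3 V) = 18.8 V. LSB = 18.8 V / 2^12 ≈ 4.590 mV.
V_in − V_min = 7.73802 − (2.3) = 5.43802 V.
Divide by LSB: 5.43802 × 4096/18.8 = 1184.7941.
Truncating gives code 1184.

1184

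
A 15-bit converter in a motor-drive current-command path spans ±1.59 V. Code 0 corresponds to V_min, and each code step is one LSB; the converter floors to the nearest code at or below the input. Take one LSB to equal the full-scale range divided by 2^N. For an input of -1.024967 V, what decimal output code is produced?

Range = 1.59 − (-1.59) = 3.18 V. LSB = 3.18 V / 2^15 ≈ 97.05 µV.
code = ⌊(V_in − V_min)/LSB⌋ = ⌊(V_in − V_min) × 2^15 / range⌋
     = ⌊(-1.024967 − (-1.59)) × 32768 / 3.18⌋ = ⌊0.565033 × 32768/3.18⌋
     = ⌊5822.327⌋ = 5822.

5822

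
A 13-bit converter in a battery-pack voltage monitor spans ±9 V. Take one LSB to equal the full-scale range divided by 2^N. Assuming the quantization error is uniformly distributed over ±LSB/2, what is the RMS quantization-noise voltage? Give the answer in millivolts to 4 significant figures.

0.6343 mV

The full-scale span is 9 − (-9) = 18 V.
LSB = 18 V ÷ 2^13 = 18/8192 V = 2.19727 mV.
For a uniform distribution on [−LSB/2, +LSB/2], V_rms = LSB/√12 = 2.19727 mV/3.4641 = 0.6343 mV.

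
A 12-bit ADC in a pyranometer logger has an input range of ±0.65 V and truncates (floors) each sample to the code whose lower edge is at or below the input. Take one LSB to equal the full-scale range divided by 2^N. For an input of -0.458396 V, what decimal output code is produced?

603

Full-scale range = 0.65 V − (-0.65 V) = 1.3 V. LSB = 1.3 V / 2^12 ≈ 317.4 µV.
V_in − V_min = -0.458396 − (-0.65) = 0.191604 V.
Divide by LSB: 0.191604 × 4096/1.3 = 603.7000.
Truncating gives code 603.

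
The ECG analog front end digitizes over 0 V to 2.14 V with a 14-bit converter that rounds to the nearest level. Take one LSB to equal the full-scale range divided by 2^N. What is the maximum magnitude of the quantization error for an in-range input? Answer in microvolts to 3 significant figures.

65.3 µV

Range is 2.14 V.
LSB = 2.14 V ÷ 2^14 = 2.14/16384 V = 130.62 µV.
|e|_max = LSB/2 = 65.3 µV.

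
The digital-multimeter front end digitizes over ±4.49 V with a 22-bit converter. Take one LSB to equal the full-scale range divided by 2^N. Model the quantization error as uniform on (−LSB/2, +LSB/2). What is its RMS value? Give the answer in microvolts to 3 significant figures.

0.618 µV

Range = 4.49 − (-4.49) = 8.98 V.
LSB = 8.98 V / 2^22 = 2.1410 µV.
RMS of a uniform error over width LSB is LSB/√12 = 0.618 µV.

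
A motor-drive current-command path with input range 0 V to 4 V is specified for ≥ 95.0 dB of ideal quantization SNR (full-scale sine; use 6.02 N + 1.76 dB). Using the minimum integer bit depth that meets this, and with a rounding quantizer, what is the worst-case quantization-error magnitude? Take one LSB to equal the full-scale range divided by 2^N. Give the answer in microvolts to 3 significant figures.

30.5 µV

Span = 4 V.
Required N = ⌈(95.0 − 1.76)/6.02⌉ = ⌈15.488⌉ = 16.
LSB = 4 V ÷ 2^16 = 4/65536 V = 61.035 µV.
Max error for round-to-nearest is LSB/2 = 30.5 µV.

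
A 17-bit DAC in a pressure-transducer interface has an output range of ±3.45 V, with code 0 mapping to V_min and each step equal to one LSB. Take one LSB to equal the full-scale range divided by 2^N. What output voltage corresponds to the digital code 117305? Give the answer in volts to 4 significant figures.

2.725 V

The full-scale span is 3.45 − (-3.45) = 6.9 V. LSB = 6.9 V / 2^17.
V_out = V_min + code × LSB = -3.45 V + 117305 × 6.9 V / 131072
      = -3.45 V + 6.17527 V = 2.72527 V.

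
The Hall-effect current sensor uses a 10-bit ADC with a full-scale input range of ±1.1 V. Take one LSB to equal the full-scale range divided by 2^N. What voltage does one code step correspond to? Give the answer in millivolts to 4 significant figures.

The full-scale span is 1.1 − (-1.1) = 2.2 V.
There are 2^10 = 1024 steps.
One LSB is 2.2 V / 1024 = 2.148 mV.

2.148 mV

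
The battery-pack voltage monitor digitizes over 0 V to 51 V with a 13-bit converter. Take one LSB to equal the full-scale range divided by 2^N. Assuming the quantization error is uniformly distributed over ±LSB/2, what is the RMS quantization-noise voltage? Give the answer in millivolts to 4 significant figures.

Full-scale range = 51 V.
LSB = 51 V / 2^13 = 6.22559 mV.
For a uniform distribution on [−LSB/2, +LSB/2], V_rms = LSB/√12 = 6.22559 mV/3.4641 = 1.797 mV.

1.797 mV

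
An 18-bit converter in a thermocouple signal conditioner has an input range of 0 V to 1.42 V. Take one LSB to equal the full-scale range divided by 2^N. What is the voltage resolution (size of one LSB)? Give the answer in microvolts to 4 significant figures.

5.417 µV

Range is 1.42 V.
Number of codes = 2^18 = 262144.
LSB = 1.42 V / 2^18 = 5.417 µV.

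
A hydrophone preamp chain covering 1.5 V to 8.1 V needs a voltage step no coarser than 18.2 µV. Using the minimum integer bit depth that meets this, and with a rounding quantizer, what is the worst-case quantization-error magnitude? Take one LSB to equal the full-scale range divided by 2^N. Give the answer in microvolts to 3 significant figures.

6.29 µV

Span: 8.1 V − (1.5 V) = 6.6 V.
6.6 V / 18.2 µV = 362600. Since 2^18 = 262144 and 2^19 = 524288, N = 19.
LSB = 6.6 V ÷ 2^19 = 6.6/524288 V = 12.589 µV.
Max error for round-to-nearest is LSB/2 = 6.29 µV.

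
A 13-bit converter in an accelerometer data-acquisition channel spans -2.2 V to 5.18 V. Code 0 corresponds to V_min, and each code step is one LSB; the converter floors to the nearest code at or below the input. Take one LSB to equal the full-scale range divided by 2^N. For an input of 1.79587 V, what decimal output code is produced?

4435

Span: 5.18 V − (-2.2 V) = 7.38 V. LSB = 7.38 V / 2^13 ≈ 0.9009 mV.
code = ⌊(V_in − V_min)/LSB⌋ = ⌊(V_in − V_min) × 2^13 / range⌋
     = ⌊(1.79587 − (-2.2)) × 8192 / 7.38⌋ = ⌊3.99587 × 8192/7.38⌋
     = ⌊4435.524⌋ = 4435.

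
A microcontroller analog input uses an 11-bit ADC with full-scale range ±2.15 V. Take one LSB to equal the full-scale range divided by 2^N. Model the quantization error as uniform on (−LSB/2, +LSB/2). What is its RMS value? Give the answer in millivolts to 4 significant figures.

0.6061 mV

The full-scale span is 2.15 − (-2.15) = 4.3 V.
Step size = 4.3/2048 V = 2.09961 mV.
V_rms = LSB/√12 = 2.09961 mV / √12 = 0.6061 mV.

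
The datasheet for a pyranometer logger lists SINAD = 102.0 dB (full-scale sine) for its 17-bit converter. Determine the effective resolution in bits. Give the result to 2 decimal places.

ENOB = (SINAD − 1.76) / 6.02 = (102.0 − 1.76) / 6.02 = 100.24 / 6.02 = 16.6512.

16.65 bits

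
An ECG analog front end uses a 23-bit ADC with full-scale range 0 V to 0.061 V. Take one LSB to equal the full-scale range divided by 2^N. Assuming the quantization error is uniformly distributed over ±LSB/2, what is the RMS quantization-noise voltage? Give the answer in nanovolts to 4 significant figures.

Full-scale range = 0.061 V.
LSB = 0.061 V / 2^23 = 7.27177 nV.
For a uniform distribution on [−LSB/2, +LSB/2], V_rms = LSB/√12 = 7.27177 nV/3.4641 = 2.099 nV.

2.099 nV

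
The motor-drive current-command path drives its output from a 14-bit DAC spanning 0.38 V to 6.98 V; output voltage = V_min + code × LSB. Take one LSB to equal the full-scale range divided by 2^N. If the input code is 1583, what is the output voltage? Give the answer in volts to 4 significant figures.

1.018 V

Range = 6.98 − (0.38) = 6.6 V. LSB = 6.6 V / 2^14.
V_out = 0.38 + 1583 × (6.6/16384) V
      = 0.38 + 0.637683 = 1.01768 V.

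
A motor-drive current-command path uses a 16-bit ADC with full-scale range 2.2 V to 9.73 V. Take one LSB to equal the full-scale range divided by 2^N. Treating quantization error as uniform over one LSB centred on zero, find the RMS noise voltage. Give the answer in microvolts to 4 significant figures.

Range = 9.73 − (2.2) = 7.53 V.
Step size = 7.53/65536 V = 114.899 µV.
σ_q = LSB/√12 = 114.899 µV/3.4641 = 33.17 µV.

33.17 µV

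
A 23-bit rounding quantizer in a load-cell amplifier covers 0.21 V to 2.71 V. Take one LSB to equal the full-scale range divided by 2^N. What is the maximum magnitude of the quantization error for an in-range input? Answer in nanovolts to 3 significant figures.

149 nV

Range = 2.71 − (0.21) = 2.5 V.
Step size = 2.5/8388608 V = 298.02 nV.
|e|_max = LSB/2 = 149 nV.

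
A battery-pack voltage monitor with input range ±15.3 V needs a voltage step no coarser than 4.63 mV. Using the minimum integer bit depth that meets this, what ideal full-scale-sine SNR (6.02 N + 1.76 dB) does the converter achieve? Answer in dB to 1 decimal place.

80.0 dB

The full-scale span is 15.3 − (-15.3) = 30.6 V.
Levels needed ≥ 30.6/4.63 mV = 6609. 2^13 = 8192 suffices, so N_min = 13.
6.02(13) + 1.76 = 80.02 dB.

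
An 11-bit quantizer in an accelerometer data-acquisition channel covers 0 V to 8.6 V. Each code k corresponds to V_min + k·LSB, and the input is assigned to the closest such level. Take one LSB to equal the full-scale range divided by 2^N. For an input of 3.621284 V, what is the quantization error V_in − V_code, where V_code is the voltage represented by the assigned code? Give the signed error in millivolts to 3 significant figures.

+1.56 mV

V_FS = 8.6 V. LSB = 8.6 V / 2^11 ≈ 4.199 mV.
(3.621284 − (0)) / LSB = 3.621284 × 2048/8.6 = 862.3709. Nearest integer: k = 862.
V_code = 0 + (862/2048) × 8.6 = 3.619726563 V.
V_in − V_code = 3.621284 − (3.619726563) = +1.56 mV.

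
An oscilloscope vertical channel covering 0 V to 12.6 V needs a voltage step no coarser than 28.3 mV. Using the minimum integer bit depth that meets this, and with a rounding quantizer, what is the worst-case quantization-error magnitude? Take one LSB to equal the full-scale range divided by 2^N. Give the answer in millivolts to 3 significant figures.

V_FS = 12.6 V.
12.6 V / 28.3 mV = 445.2. Since 2^8 = 256 and 2^9 = 512, N = 9.
LSB = 12.6 V / 2^9 = 24.609 mV.
Max error for round-to-nearest is LSB/2 = 12.3 mV.

12.3 mV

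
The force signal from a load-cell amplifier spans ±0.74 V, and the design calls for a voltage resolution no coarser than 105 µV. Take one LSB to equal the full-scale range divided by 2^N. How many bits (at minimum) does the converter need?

Full-scale range = 0.74 V − (-0.74 V) = 1.48 V.
Required number of levels: 1.48/105 µV = 14095; smallest N with 2^N ≥ that is 14.

14 bits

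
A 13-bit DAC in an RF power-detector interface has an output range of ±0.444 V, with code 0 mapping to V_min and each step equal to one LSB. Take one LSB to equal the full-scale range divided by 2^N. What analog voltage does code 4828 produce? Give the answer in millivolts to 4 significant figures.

Range = 0.444 − (-0.444) = 0.888 V. LSB = 0.888 V / 2^13.
V_out = -0.444 + 4828 × (0.888/8192) V
      = -0.444 + 0.523348 = 0.0793477 V.

79.35 mV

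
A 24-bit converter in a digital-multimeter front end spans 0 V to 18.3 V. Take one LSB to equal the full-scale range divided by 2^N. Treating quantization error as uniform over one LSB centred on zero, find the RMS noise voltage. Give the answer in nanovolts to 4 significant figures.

314.9 nV

Span = 18.3 V.
LSB = 18.3 V ÷ 2^24 = 18.3/16777216 V = 1.09076 µV.
RMS of a uniform error over width LSB is LSB/√12 = 314.9 nV.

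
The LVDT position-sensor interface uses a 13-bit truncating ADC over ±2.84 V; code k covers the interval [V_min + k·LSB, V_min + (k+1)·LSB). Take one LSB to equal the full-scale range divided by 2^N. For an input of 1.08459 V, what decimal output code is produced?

The full-scale span is 2.84 − (-2.84) = 5.68 V. LSB = 5.68 V / 2^13 ≈ 0.6934 mV.
V_in − V_min = 1.08459 − (-2.84) = 3.92459 V.
Divide by LSB: 3.92459 × 8192/5.68 = 5660.2537.
Truncating gives code 5660.

5660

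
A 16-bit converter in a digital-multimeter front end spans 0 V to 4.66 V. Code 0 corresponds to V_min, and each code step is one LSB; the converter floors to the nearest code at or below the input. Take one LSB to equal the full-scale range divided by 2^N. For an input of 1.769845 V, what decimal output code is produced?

24890

Range is 4.66 V. LSB = 4.66 V / 2^16 ≈ 71.11 µV.
code = ⌊(V_in − V_min)/LSB⌋ = ⌊(V_in − V_min) × 2^16 / range⌋
     = ⌊(1.769845 − (0)) × 65536 / 4.66⌋ = ⌊1.769845 × 65536/4.66⌋
     = ⌊24890.249⌋ = 24890.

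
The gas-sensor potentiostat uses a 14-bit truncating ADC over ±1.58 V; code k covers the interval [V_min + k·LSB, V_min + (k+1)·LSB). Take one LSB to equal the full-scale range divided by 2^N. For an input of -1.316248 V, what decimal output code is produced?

1367

Span: 1.58 V − (-1.58 V) = 3.16 V. LSB = 3.16 V / 2^14 ≈ 192.9 µV.
code = ⌊(V_in − V_min)/LSB⌋ = ⌊(V_in − V_min) × 2^14 / range⌋
     = ⌊(-1.316248 − (-1.58)) × 16384 / 3.16⌋ = ⌊0.263752 × 16384/3.16⌋
     = ⌊1367.504⌋ = 1367.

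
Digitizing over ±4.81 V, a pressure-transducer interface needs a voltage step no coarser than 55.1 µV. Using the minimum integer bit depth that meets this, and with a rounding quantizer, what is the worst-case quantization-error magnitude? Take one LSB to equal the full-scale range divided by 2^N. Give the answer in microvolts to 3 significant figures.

18.3 µV

Span: 4.81 V − (-4.81 V) = 9.62 V.
9.62 V / 55.1 µV = 174600. Since 2^17 = 131072 and 2^18 = 262144, N = 18.
LSB = 9.62 V / 2^18 = 36.697 µV.
|e|_max = LSB/2 = 18.3 µV.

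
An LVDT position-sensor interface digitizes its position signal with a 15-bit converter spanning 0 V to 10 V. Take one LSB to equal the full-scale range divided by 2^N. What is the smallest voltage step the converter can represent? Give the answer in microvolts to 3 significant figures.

305 µV

Full-scale range = 10 V.
Number of codes = 2^15 = 32768.
One LSB is 10 V / 32768 = 305 µV.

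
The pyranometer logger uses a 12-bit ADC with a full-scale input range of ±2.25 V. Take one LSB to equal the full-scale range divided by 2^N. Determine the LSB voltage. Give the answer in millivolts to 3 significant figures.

1.10 mV

The full-scale span is 2.25 − (-2.25) = 4.5 V.
Number of codes = 2^12 = 4096.
Step size = 4.5/4096 V = 1.10 mV.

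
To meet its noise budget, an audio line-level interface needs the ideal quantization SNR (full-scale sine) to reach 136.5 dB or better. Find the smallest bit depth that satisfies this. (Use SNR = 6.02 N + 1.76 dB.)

N ≥ (136.5 − 1.76)/6.02 = 22.382 → N_min = 23.

23 bits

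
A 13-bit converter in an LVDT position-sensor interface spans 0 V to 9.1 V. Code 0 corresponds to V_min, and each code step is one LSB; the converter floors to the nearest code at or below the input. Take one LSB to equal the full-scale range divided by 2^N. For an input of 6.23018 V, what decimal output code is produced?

V_FS = 9.1 V. LSB = 9.1 V / 2^13 ≈ 1.111 mV.
(V_in − V_min) × 2^13/range = (6.23018 − (0)) × 8192/9.1 = 5608.531.
Floor → code = 5608.

5608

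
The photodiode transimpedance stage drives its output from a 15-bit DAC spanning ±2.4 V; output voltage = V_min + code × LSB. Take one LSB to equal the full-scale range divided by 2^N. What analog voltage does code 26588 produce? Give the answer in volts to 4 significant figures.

1.495 V

Full-scale range = 2.4 V − (-2.4 V) = 4.8 V. LSB = 4.8 V / 2^15.
V_out = -2.4 + 26588 × (4.8/32768) V
      = -2.4 V + 3.89473 V = 1.49473 V.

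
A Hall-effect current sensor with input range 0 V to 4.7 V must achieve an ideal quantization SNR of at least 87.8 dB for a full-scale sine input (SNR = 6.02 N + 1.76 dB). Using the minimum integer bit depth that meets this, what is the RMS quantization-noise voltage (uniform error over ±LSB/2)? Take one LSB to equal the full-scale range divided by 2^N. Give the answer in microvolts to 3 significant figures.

41.4 µV

Full-scale range = 4.7 V.
6.02 N + 1.76 ≥ 87.8 gives N ≥ 14.292, so the minimum integer is 15.
LSB = 4.7 V / 2^15 = 143.43 µV.
σ_q = LSB/√12 = 143.43 µV/3.4641 = 41.4 µV.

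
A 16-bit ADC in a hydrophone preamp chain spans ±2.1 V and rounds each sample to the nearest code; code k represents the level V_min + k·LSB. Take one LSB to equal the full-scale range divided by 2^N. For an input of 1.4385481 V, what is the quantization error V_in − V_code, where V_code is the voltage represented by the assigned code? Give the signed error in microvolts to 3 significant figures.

The full-scale span is 2.1 − (-2.1) = 4.2 V. LSB = 4.2 V / 2^16 ≈ 64.09 µV.
(V_in − V_min)/LSB = (1.4385481 − (-2.1)) × 65536/4.2 = 55214.8305 → nearest code k = 55215.
V_code = V_min + k × range/2^16 = -2.1 + 55215 × 4.2/65536 = 1.4385589600 V.
V_in − V_code = 1.4385481 − (1.4385589600) = −10.9 µV.

−10.9 µV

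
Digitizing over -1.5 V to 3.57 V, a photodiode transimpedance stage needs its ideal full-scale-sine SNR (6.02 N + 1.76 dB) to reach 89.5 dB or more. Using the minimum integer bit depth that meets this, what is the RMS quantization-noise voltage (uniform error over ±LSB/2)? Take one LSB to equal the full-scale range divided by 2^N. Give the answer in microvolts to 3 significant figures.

44.7 µV

Span: 3.57 V − (-1.5 V) = 5.07 V.
N ≥ (89.5 − 1.76)/6.02 = 14.575 → N_min = 15.
LSB = 5.07 V / 2^15 = 154.72 µV.
σ_q = LSB/√12 = 154.72 µV/3.4641 = 44.7 µV.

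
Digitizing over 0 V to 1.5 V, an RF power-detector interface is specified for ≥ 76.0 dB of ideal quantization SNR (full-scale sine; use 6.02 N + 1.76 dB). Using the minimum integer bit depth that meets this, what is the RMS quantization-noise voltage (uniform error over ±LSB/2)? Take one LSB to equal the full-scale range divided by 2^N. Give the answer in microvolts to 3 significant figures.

Full-scale range = 1.5 V.
Solving 6.02 N ≥ 76.0 − 1.76: N ≥ 12.332. Round up → N = 13.
One LSB is 1.5 V / 8192 = 183.11 µV.
RMS noise = LSB/√12 = 52.9 µV.

52.9 µV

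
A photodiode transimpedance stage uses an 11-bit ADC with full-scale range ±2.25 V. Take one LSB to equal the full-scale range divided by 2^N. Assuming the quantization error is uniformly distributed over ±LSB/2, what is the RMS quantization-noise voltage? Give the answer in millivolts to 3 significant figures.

Span: 2.25 V − (-2.25 V) = 4.5 V.
Step size = 4.5/2048 V = 2.1973 mV.
RMS of a uniform error over width LSB is LSB/√12 = 0.634 mV.

0.634 mV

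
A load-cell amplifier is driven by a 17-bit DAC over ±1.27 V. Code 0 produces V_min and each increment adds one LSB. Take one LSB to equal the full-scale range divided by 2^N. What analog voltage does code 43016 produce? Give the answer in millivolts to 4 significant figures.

The full-scale span is 1.27 − (-1.27) = 2.54 V. LSB = 2.54 V / 2^17.
V_out = -1.27 + 43016 × (2.54/131072) V
      = -1.27 + 0.833593 = -0.436407 V.

-436.4 mV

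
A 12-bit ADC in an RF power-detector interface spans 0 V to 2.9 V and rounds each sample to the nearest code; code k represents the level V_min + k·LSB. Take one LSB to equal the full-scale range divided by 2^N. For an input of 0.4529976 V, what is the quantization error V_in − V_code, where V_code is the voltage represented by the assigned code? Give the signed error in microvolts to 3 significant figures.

−127 µV

Full-scale range = 2.9 V. LSB = 2.9 V / 2^12 ≈ 0.7080 mV.
(0.4529976 − (0)) / LSB = 0.4529976 × 4096/2.9 = 639.8201. Nearest integer: k = 640.
Reconstructed level: 0 + 640 × 2.9/4096 V = 0.4531250000 V.
V_in − V_code = 0.4529976 − (0.4531250000) = −127 µV.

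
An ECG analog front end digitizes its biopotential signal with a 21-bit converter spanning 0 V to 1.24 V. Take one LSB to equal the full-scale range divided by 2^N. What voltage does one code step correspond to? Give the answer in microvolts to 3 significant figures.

Range is 1.24 V.
2^21 = 2097152 levels.
One LSB is 1.24 V / 2097152 = 0.591 µV.

0.591 µV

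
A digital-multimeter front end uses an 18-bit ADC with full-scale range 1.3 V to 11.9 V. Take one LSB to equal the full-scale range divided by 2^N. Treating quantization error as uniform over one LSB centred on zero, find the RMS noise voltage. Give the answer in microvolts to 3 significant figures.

The full-scale span is 11.9 − (1.3) = 10.6 V.
LSB = 10.6 V ÷ 2^18 = 10.6/262144 V = 40.436 µV.
σ_q = LSB/√12 = 40.436 µV/3.4641 = 11.7 µV.

11.7 µV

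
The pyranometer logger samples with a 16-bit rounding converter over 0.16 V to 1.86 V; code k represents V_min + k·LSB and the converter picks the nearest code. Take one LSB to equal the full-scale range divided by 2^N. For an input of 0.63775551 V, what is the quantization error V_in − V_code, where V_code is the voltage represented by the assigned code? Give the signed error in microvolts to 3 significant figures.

Span: 1.86 V − (0.16 V) = 1.7 V. LSB = 1.7 V / 2^16 ≈ 25.94 µV.
Position in LSBs: (0.63775551 − (0.16)) × 65536/1.7 = 18417.7559; rounding gives k = 18418.
Reconstructed level: 0.16 + 18418 × 1.7/65536 V = 0.63776184082 V.
Error = V_in − V_code = 0.63775551 − (0.63776184082) = −6.33 µV.

−6.33 µV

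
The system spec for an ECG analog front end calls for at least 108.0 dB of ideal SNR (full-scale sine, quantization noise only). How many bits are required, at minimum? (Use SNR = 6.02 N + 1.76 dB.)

6.02 N + 1.76 ≥ 108.0 gives N ≥ 17.648, so the minimum integer is 18.

18 bits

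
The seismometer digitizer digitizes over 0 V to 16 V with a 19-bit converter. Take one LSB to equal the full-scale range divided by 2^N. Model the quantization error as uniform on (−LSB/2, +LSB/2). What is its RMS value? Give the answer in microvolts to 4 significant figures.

V_FS = 16 V.
One LSB is 16 V / 524288 = 30.5176 µV.
σ_q = LSB/√12 = 30.5176 µV/3.4641 = 8.810 µV.

8.810 µV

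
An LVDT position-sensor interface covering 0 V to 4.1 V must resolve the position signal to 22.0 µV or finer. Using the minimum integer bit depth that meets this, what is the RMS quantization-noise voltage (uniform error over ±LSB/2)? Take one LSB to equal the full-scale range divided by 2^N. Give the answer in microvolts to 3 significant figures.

4.51 µV

Range is 4.1 V.
Required number of levels: 4.1/22.0 µV = 186360; smallest N with 2^N ≥ that is 18.
LSB = 4.1 V ÷ 2^18 = 4.1/262144 V = 15.640 µV.
σ_q = LSB/√12 = 15.640 µV/3.4641 = 4.51 µV.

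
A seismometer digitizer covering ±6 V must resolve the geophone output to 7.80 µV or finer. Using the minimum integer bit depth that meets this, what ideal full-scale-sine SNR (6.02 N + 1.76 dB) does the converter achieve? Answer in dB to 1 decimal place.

The full-scale span is 6 − (-6) = 12 V.
Levels needed ≥ 12/7.80 µV = 1.538e6. 2^21 = 2097152 suffices, so N_min = 21.
Ideal SNR at N = 21: 6.02·21 + 1.76 = 128.2 dB.

128.2 dB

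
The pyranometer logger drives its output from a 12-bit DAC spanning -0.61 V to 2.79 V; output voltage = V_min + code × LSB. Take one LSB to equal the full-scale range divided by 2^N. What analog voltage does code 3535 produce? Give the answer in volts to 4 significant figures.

Range = 2.79 − (-0.61) = 3.4 V. LSB = 3.4 V / 2^12.
V_out = V_min + code × LSB = -0.61 V + 3535 × 3.4 V / 4096
      = -0.61 V + 2.93433 V = 2.32433 V.

2.324 V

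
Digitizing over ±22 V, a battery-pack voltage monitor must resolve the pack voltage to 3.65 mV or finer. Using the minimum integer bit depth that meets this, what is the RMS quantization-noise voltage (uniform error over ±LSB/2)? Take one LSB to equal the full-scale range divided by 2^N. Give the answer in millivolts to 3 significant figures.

The full-scale span is 22 − (-22) = 44 V.
Need 2^N ≥ 44 V / 3.65 mV = 12050 → N_min = 14.
Step size = 44/16384 V = 2.6855 mV.
V_rms = LSB/√12 = 0.775 mV.

0.775 mV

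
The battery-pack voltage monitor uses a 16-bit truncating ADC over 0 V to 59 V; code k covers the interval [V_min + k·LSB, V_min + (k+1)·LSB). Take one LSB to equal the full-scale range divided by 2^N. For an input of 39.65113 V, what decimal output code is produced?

V_FS = 59 V. LSB = 59 V / 2^16 ≈ 0.9003 mV.
code = ⌊(V_in − V_min)/LSB⌋ = ⌊(V_in − V_min) × 2^16 / range⌋
     = ⌊(39.65113 − (0)) × 65536 / 59⌋ = ⌊39.65113 × 65536/59⌋
     = ⌊44043.669⌋ = 44043.

44043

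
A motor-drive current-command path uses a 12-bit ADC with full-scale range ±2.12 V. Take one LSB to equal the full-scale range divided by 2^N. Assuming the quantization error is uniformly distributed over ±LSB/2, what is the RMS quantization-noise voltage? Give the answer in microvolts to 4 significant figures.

298.8 µV

Span: 2.12 V − (-2.12 V) = 4.24 V.
LSB = 4.24 V ÷ 2^12 = 4.24/4096 V = 1.03516 mV.
V_rms = LSB/√12 = 1.03516 mV / √12 = 298.8 µV.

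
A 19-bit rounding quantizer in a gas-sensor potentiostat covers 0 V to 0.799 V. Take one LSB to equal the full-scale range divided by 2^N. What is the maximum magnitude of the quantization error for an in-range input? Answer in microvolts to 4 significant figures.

0.7620 µV

Span = 0.799 V.
LSB = 0.799 V ÷ 2^19 = 0.799/524288 V = 1.52397 µV.
A rounding quantizer has |error| ≤ LSB/2 = 0.7620 µV.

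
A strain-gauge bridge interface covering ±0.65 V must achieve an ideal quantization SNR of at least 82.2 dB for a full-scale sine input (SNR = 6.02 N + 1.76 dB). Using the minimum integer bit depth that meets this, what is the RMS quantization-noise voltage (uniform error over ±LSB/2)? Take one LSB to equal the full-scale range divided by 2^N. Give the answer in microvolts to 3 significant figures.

Range = 0.65 − (-0.65) = 1.3 V.
6.02 N + 1.76 ≥ 82.2 gives N ≥ 13.362, so the minimum integer is 14.
Step size = 1.3/16384 V = 79.346 µV.
V_rms = LSB/√12 = 22.9 µV.

22.9 µV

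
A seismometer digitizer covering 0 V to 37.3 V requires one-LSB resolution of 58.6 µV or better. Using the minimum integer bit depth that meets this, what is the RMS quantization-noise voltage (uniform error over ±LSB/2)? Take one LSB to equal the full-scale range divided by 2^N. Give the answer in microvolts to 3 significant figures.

10.3 µV

V_FS = 37.3 V.
Levels needed ≥ 37.3/58.6 µV = 636500. 2^20 = 1048576 suffices, so N_min = 20.
LSB = 37.3 V / 2^20 = 35.572 µV.
V_rms = LSB/√12 = 10.3 µV.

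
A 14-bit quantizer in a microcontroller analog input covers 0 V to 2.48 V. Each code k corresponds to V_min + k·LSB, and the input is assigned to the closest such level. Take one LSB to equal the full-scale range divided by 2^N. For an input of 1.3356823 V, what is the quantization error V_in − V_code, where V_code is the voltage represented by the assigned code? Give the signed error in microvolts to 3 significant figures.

Range is 2.48 V. LSB = 2.48 V / 2^14 ≈ 151.4 µV.
Position in LSBs: (1.3356823 − (0)) × 16384/2.48 = 8824.1205; rounding gives k = 8824.
Reconstructed level: 0 + 8824 × 2.48/16384 V = 1.3356640625 V.
V_in − V_code = 1.3356823 − (1.3356640625) = +18.2 µV.

+18.2 µV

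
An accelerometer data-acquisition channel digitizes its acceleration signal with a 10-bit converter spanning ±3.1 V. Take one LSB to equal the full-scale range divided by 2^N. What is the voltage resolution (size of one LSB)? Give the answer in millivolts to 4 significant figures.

The full-scale span is 3.1 − (-3.1) = 6.2 V.
2^10 = 1024 levels.
One LSB is 6.2 V / 1024 = 6.055 mV.

6.055 mV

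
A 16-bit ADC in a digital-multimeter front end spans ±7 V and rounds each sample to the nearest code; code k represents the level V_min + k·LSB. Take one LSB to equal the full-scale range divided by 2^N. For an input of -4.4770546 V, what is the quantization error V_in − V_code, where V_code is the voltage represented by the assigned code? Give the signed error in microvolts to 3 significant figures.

Full-scale range = 7 V − (-7 V) = 14 V. LSB = 14 V / 2^16 ≈ 213.6 µV.
Position in LSBs: (-4.4770546 − (-7)) × 65536/14 = 11810.2678; rounding gives k = 11810.
Reconstructed level: -7 + 11810 × 14/65536 V = -4.4771118164 V.
e = -4.4770546 − (-4.4771118164) = +57.2 µV.

+57.2 µV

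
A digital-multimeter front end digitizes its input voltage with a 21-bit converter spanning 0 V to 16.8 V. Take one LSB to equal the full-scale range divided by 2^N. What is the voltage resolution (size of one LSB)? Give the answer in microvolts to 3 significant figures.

8.01 µV

Full-scale range = 16.8 V.
Number of codes = 2^21 = 2097152.
LSB = 16.8 V ÷ 2^21 = 16.8/2097152 V = 8.01 µV.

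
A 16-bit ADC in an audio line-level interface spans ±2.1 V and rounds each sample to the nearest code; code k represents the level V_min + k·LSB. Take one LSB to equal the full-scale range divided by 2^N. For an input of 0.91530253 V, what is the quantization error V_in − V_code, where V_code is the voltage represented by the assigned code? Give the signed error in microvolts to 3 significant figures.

+13.2 µV

Full-scale range = 2.1 V − (-2.1 V) = 4.2 V. LSB = 4.2 V / 2^16 ≈ 64.09 µV.
(0.91530253 − (-2.1)) / LSB = 3.01530253 × 65536/4.2 = 47050.2063. Nearest integer: k = 47050.
V_code = V_min + k × range/2^16 = -2.1 + 47050 × 4.2/65536 = 0.91528930664 V.
Error = V_in − V_code = 0.91530253 − (0.91528930664) = +13.2 µV.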